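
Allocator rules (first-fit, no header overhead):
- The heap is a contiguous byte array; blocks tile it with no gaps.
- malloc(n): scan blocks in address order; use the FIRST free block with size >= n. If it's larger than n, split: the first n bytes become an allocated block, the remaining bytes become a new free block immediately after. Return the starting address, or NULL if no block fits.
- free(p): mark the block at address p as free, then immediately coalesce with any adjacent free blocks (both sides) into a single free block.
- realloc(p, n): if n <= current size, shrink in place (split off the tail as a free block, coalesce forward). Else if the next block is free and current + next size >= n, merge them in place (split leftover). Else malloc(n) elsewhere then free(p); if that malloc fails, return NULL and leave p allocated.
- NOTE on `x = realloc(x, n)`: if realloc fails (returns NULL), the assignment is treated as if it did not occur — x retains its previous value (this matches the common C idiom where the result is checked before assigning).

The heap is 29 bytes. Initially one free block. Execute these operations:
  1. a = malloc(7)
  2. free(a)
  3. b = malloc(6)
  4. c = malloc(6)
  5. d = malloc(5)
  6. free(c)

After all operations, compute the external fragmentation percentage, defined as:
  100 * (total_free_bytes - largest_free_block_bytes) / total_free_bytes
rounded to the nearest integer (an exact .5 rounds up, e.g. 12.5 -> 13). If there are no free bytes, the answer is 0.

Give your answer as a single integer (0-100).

Answer: 33

Derivation:
Op 1: a = malloc(7) -> a = 0; heap: [0-6 ALLOC][7-28 FREE]
Op 2: free(a) -> (freed a); heap: [0-28 FREE]
Op 3: b = malloc(6) -> b = 0; heap: [0-5 ALLOC][6-28 FREE]
Op 4: c = malloc(6) -> c = 6; heap: [0-5 ALLOC][6-11 ALLOC][12-28 FREE]
Op 5: d = malloc(5) -> d = 12; heap: [0-5 ALLOC][6-11 ALLOC][12-16 ALLOC][17-28 FREE]
Op 6: free(c) -> (freed c); heap: [0-5 ALLOC][6-11 FREE][12-16 ALLOC][17-28 FREE]
Free blocks: [6 12] total_free=18 largest=12 -> 100*(18-12)/18 = 600/18 ≈ 33.333 -> rounds to 33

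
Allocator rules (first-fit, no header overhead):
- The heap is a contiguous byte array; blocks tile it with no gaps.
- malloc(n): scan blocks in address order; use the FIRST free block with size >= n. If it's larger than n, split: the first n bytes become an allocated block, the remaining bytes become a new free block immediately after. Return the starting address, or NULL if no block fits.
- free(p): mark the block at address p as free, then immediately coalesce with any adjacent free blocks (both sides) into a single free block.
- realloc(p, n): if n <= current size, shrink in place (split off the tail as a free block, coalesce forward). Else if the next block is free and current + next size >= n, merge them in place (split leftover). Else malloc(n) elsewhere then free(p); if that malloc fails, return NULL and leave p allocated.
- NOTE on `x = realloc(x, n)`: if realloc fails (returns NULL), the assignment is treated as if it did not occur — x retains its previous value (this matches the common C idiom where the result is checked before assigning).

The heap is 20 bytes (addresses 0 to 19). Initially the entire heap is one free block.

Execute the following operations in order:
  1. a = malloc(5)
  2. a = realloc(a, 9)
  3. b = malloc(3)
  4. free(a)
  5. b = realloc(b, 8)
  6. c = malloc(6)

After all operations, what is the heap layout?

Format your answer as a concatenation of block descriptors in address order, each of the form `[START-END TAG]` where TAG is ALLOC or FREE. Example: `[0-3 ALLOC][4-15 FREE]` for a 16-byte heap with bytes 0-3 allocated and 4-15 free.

Answer: [0-5 ALLOC][6-8 FREE][9-16 ALLOC][17-19 FREE]

Derivation:
Op 1: a = malloc(5) -> a = 0; heap: [0-4 ALLOC][5-19 FREE]
Op 2: a = realloc(a, 9) -> a = 0; heap: [0-8 ALLOC][9-19 FREE]
Op 3: b = malloc(3) -> b = 9; heap: [0-8 ALLOC][9-11 ALLOC][12-19 FREE]
Op 4: free(a) -> (freed a); heap: [0-8 FREE][9-11 ALLOC][12-19 FREE]
Op 5: b = realloc(b, 8) -> b = 9; heap: [0-8 FREE][9-16 ALLOC][17-19 FREE]
Op 6: c = malloc(6) -> c = 0; heap: [0-5 ALLOC][6-8 FREE][9-16 ALLOC][17-19 FREE]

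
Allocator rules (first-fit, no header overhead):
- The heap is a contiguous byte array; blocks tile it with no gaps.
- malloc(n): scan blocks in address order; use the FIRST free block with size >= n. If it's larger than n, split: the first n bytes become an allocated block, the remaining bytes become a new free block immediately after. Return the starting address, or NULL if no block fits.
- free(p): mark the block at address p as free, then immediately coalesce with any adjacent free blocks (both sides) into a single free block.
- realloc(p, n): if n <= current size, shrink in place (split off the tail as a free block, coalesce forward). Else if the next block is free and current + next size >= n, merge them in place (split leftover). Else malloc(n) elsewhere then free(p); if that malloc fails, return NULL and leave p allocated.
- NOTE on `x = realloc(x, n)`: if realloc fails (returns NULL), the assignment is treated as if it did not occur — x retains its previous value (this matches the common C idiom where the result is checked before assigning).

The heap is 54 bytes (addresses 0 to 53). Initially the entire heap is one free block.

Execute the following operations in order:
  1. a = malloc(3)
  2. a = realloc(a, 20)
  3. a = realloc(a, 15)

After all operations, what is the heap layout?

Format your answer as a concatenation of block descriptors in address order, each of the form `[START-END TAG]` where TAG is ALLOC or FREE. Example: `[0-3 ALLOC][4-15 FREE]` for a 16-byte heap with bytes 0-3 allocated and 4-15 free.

Answer: [0-14 ALLOC][15-53 FREE]

Derivation:
Op 1: a = malloc(3) -> a = 0; heap: [0-2 ALLOC][3-53 FREE]
Op 2: a = realloc(a, 20) -> a = 0; heap: [0-19 ALLOC][20-53 FREE]
Op 3: a = realloc(a, 15) -> a = 0; heap: [0-14 ALLOC][15-53 FREE]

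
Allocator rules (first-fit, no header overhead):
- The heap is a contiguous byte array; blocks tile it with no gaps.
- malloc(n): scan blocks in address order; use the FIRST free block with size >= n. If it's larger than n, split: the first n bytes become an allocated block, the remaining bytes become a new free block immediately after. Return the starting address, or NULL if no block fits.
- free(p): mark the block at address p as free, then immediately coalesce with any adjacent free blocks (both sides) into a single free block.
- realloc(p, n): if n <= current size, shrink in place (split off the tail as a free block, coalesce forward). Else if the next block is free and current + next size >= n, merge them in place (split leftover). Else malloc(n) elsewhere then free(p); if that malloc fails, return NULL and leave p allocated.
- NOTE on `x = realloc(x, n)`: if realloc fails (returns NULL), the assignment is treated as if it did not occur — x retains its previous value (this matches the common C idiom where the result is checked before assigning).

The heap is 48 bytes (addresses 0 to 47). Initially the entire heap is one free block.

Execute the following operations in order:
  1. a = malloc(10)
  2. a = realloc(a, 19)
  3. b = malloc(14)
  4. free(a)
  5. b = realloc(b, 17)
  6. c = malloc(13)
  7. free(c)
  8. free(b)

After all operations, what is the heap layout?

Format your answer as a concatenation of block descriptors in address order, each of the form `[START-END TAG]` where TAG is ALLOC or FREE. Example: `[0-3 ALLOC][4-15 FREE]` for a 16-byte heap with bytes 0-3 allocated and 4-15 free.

Answer: [0-47 FREE]

Derivation:
Op 1: a = malloc(10) -> a = 0; heap: [0-9 ALLOC][10-47 FREE]
Op 2: a = realloc(a, 19) -> a = 0; heap: [0-18 ALLOC][19-47 FREE]
Op 3: b = malloc(14) -> b = 19; heap: [0-18 ALLOC][19-32 ALLOC][33-47 FREE]
Op 4: free(a) -> (freed a); heap: [0-18 FREE][19-32 ALLOC][33-47 FREE]
Op 5: b = realloc(b, 17) -> b = 19; heap: [0-18 FREE][19-35 ALLOC][36-47 FREE]
Op 6: c = malloc(13) -> c = 0; heap: [0-12 ALLOC][13-18 FREE][19-35 ALLOC][36-47 FREE]
Op 7: free(c) -> (freed c); heap: [0-18 FREE][19-35 ALLOC][36-47 FREE]
Op 8: free(b) -> (freed b); heap: [0-47 FREE]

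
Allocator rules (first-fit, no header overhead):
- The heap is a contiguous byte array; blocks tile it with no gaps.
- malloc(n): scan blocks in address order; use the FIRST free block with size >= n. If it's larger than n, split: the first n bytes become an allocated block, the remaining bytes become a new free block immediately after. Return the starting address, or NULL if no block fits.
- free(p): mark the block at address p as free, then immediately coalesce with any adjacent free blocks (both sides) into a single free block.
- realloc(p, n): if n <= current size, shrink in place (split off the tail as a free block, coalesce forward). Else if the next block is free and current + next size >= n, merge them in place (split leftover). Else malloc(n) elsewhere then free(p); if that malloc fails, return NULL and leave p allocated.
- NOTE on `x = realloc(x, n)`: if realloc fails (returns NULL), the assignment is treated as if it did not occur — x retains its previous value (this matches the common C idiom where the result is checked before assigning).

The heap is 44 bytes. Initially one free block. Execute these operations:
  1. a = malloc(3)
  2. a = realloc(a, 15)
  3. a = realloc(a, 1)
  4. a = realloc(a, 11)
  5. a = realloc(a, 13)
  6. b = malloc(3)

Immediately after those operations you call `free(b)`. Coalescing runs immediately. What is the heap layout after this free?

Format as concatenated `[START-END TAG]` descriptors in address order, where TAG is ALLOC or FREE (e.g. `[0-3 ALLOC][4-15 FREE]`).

Answer: [0-12 ALLOC][13-43 FREE]

Derivation:
Op 1: a = malloc(3) -> a = 0; heap: [0-2 ALLOC][3-43 FREE]
Op 2: a = realloc(a, 15) -> a = 0; heap: [0-14 ALLOC][15-43 FREE]
Op 3: a = realloc(a, 1) -> a = 0; heap: [0-0 ALLOC][1-43 FREE]
Op 4: a = realloc(a, 11) -> a = 0; heap: [0-10 ALLOC][11-43 FREE]
Op 5: a = realloc(a, 13) -> a = 0; heap: [0-12 ALLOC][13-43 FREE]
Op 6: b = malloc(3) -> b = 13; heap: [0-12 ALLOC][13-15 ALLOC][16-43 FREE]
free(b): b = 13 -> block [13-15 ALLOC]; mark free, coalesce with adjacent free neighbors -> [0-12 ALLOC][13-43 FREE]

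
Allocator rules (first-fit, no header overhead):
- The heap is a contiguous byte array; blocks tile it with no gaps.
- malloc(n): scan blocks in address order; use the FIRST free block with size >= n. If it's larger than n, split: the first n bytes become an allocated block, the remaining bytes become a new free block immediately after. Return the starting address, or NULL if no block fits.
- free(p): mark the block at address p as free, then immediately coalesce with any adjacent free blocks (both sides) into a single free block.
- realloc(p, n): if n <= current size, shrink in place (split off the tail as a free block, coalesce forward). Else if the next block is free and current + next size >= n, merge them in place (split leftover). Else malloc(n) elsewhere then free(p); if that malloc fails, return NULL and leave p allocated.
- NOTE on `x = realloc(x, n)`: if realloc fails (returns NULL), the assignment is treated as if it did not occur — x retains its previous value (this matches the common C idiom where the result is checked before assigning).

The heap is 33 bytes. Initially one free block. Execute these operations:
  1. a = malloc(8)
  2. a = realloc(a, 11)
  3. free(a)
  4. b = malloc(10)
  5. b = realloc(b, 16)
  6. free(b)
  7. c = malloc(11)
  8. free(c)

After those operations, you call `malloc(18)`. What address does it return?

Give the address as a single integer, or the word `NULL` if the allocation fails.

Answer: 0

Derivation:
Op 1: a = malloc(8) -> a = 0; heap: [0-7 ALLOC][8-32 FREE]
Op 2: a = realloc(a, 11) -> a = 0; heap: [0-10 ALLOC][11-32 FREE]
Op 3: free(a) -> (freed a); heap: [0-32 FREE]
Op 4: b = malloc(10) -> b = 0; heap: [0-9 ALLOC][10-32 FREE]
Op 5: b = realloc(b, 16) -> b = 0; heap: [0-15 ALLOC][16-32 FREE]
Op 6: free(b) -> (freed b); heap: [0-32 FREE]
Op 7: c = malloc(11) -> c = 0; heap: [0-10 ALLOC][11-32 FREE]
Op 8: free(c) -> (freed c); heap: [0-32 FREE]
malloc(18): first-fit scan over [0-32 FREE] -> 0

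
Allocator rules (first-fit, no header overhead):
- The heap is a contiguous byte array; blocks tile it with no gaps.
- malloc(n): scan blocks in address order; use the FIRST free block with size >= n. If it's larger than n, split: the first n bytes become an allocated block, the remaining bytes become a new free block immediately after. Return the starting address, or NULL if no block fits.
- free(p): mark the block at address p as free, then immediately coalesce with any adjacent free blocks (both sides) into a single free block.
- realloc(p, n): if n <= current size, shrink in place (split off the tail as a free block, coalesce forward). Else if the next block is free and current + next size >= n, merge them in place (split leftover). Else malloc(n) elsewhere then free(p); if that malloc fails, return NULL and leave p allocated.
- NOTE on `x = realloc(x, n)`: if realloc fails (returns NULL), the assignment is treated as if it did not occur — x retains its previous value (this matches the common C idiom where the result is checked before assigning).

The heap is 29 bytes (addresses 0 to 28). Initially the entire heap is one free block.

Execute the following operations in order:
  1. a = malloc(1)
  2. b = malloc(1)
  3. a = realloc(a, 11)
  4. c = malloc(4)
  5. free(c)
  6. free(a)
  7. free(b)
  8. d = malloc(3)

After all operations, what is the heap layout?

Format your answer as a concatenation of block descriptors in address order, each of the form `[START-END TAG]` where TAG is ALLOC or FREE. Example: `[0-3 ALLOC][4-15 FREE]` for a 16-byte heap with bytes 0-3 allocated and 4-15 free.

Answer: [0-2 ALLOC][3-28 FREE]

Derivation:
Op 1: a = malloc(1) -> a = 0; heap: [0-0 ALLOC][1-28 FREE]
Op 2: b = malloc(1) -> b = 1; heap: [0-0 ALLOC][1-1 ALLOC][2-28 FREE]
Op 3: a = realloc(a, 11) -> a = 2; heap: [0-0 FREE][1-1 ALLOC][2-12 ALLOC][13-28 FREE]
Op 4: c = malloc(4) -> c = 13; heap: [0-0 FREE][1-1 ALLOC][2-12 ALLOC][13-16 ALLOC][17-28 FREE]
Op 5: free(c) -> (freed c); heap: [0-0 FREE][1-1 ALLOC][2-12 ALLOC][13-28 FREE]
Op 6: free(a) -> (freed a); heap: [0-0 FREE][1-1 ALLOC][2-28 FREE]
Op 7: free(b) -> (freed b); heap: [0-28 FREE]
Op 8: d = malloc(3) -> d = 0; heap: [0-2 ALLOC][3-28 FREE]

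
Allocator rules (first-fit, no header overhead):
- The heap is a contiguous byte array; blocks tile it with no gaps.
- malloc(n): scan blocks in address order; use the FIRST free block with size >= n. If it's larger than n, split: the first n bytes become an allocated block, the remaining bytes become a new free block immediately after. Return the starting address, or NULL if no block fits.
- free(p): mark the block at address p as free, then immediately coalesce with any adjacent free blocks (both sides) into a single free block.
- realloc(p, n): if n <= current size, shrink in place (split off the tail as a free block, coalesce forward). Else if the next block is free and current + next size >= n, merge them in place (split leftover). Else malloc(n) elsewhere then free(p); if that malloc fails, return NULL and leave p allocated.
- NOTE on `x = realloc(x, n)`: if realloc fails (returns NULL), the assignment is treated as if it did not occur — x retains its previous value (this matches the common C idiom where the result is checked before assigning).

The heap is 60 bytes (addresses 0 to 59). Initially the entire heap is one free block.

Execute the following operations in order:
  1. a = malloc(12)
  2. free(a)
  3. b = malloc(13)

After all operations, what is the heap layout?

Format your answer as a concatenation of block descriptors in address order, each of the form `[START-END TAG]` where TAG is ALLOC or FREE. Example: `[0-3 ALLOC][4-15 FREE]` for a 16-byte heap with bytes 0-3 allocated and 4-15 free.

Op 1: a = malloc(12) -> a = 0; heap: [0-11 ALLOC][12-59 FREE]
Op 2: free(a) -> (freed a); heap: [0-59 FREE]
Op 3: b = malloc(13) -> b = 0; heap: [0-12 ALLOC][13-59 FREE]

Answer: [0-12 ALLOC][13-59 FREE]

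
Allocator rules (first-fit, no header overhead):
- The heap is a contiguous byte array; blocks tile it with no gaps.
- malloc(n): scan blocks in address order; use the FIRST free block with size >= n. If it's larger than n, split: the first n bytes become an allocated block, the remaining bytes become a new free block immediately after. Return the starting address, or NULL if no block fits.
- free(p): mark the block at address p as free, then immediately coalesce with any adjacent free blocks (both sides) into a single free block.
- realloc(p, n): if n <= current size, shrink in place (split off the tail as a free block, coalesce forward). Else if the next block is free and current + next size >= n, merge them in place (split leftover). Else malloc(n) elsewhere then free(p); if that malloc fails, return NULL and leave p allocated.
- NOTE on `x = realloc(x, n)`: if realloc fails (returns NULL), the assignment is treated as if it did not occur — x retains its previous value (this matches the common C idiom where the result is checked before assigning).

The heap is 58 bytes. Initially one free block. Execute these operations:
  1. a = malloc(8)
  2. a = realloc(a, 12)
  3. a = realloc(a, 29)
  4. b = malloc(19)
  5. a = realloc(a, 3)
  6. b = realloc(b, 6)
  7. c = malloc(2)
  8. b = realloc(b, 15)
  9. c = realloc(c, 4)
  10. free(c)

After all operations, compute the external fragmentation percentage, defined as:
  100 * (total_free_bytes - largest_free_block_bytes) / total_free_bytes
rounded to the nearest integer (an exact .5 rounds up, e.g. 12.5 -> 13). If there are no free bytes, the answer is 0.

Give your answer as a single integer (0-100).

Op 1: a = malloc(8) -> a = 0; heap: [0-7 ALLOC][8-57 FREE]
Op 2: a = realloc(a, 12) -> a = 0; heap: [0-11 ALLOC][12-57 FREE]
Op 3: a = realloc(a, 29) -> a = 0; heap: [0-28 ALLOC][29-57 FREE]
Op 4: b = malloc(19) -> b = 29; heap: [0-28 ALLOC][29-47 ALLOC][48-57 FREE]
Op 5: a = realloc(a, 3) -> a = 0; heap: [0-2 ALLOC][3-28 FREE][29-47 ALLOC][48-57 FREE]
Op 6: b = realloc(b, 6) -> b = 29; heap: [0-2 ALLOC][3-28 FREE][29-34 ALLOC][35-57 FREE]
Op 7: c = malloc(2) -> c = 3; heap: [0-2 ALLOC][3-4 ALLOC][5-28 FREE][29-34 ALLOC][35-57 FREE]
Op 8: b = realloc(b, 15) -> b = 29; heap: [0-2 ALLOC][3-4 ALLOC][5-28 FREE][29-43 ALLOC][44-57 FREE]
Op 9: c = realloc(c, 4) -> c = 3; heap: [0-2 ALLOC][3-6 ALLOC][7-28 FREE][29-43 ALLOC][44-57 FREE]
Op 10: free(c) -> (freed c); heap: [0-2 ALLOC][3-28 FREE][29-43 ALLOC][44-57 FREE]
Free blocks: [26 14] total_free=40 largest=26 -> 100*(40-26)/40 = 1400/40 = 35

Answer: 35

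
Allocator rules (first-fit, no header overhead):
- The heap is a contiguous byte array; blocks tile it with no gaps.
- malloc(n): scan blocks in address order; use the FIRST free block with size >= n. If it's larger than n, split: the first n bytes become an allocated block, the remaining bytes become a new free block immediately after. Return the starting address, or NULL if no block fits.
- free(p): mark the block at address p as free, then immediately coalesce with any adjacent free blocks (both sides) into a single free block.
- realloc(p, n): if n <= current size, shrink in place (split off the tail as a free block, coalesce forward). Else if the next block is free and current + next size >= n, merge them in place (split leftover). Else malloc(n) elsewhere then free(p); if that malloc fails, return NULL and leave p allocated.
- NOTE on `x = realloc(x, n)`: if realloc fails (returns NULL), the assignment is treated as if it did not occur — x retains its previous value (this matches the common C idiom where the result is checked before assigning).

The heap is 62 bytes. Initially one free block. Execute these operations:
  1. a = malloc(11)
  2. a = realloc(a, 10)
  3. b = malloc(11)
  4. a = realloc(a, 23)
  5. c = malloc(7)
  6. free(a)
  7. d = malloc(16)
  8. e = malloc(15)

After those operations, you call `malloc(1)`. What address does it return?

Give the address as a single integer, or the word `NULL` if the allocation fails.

Answer: 7

Derivation:
Op 1: a = malloc(11) -> a = 0; heap: [0-10 ALLOC][11-61 FREE]
Op 2: a = realloc(a, 10) -> a = 0; heap: [0-9 ALLOC][10-61 FREE]
Op 3: b = malloc(11) -> b = 10; heap: [0-9 ALLOC][10-20 ALLOC][21-61 FREE]
Op 4: a = realloc(a, 23) -> a = 21; heap: [0-9 FREE][10-20 ALLOC][21-43 ALLOC][44-61 FREE]
Op 5: c = malloc(7) -> c = 0; heap: [0-6 ALLOC][7-9 FREE][10-20 ALLOC][21-43 ALLOC][44-61 FREE]
Op 6: free(a) -> (freed a); heap: [0-6 ALLOC][7-9 FREE][10-20 ALLOC][21-61 FREE]
Op 7: d = malloc(16) -> d = 21; heap: [0-6 ALLOC][7-9 FREE][10-20 ALLOC][21-36 ALLOC][37-61 FREE]
Op 8: e = malloc(15) -> e = 37; heap: [0-6 ALLOC][7-9 FREE][10-20 ALLOC][21-36 ALLOC][37-51 ALLOC][52-61 FREE]
malloc(1): first-fit scan over [0-6 ALLOC][7-9 FREE][10-20 ALLOC][21-36 ALLOC][37-51 ALLOC][52-61 FREE] -> 7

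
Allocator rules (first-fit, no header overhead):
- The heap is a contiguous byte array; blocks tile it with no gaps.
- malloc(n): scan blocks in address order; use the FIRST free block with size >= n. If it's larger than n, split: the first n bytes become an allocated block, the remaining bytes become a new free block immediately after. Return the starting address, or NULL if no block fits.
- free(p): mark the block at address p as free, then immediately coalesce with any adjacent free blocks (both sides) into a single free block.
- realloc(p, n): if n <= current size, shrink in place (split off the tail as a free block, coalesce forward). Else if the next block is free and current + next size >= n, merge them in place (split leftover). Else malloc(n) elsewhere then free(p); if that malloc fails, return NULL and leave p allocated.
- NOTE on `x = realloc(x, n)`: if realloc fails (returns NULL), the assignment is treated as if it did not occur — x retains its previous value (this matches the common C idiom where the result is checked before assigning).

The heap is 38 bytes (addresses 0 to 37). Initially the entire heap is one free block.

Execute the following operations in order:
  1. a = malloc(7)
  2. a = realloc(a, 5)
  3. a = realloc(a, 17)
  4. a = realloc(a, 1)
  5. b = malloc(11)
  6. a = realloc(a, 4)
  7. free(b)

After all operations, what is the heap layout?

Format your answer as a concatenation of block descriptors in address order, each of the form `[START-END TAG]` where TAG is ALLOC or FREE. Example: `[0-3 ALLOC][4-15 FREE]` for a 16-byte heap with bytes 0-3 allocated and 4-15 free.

Op 1: a = malloc(7) -> a = 0; heap: [0-6 ALLOC][7-37 FREE]
Op 2: a = realloc(a, 5) -> a = 0; heap: [0-4 ALLOC][5-37 FREE]
Op 3: a = realloc(a, 17) -> a = 0; heap: [0-16 ALLOC][17-37 FREE]
Op 4: a = realloc(a, 1) -> a = 0; heap: [0-0 ALLOC][1-37 FREE]
Op 5: b = malloc(11) -> b = 1; heap: [0-0 ALLOC][1-11 ALLOC][12-37 FREE]
Op 6: a = realloc(a, 4) -> a = 12; heap: [0-0 FREE][1-11 ALLOC][12-15 ALLOC][16-37 FREE]
Op 7: free(b) -> (freed b); heap: [0-11 FREE][12-15 ALLOC][16-37 FREE]

Answer: [0-11 FREE][12-15 ALLOC][16-37 FREE]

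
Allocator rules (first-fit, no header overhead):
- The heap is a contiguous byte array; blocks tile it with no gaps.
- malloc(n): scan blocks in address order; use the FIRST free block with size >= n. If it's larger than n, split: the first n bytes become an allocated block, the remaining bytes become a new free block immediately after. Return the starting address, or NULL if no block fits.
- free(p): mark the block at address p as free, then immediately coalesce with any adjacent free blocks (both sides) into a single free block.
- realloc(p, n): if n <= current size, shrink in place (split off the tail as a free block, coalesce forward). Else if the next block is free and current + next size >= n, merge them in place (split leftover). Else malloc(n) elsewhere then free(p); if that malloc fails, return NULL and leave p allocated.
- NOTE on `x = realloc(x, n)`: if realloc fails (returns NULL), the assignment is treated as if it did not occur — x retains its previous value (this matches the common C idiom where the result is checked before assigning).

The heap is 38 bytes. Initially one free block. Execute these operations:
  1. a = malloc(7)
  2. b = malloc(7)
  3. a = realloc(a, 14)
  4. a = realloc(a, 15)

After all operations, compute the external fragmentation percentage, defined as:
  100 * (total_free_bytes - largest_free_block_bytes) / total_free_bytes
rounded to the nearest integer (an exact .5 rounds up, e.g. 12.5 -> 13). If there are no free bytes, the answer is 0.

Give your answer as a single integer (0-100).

Answer: 44

Derivation:
Op 1: a = malloc(7) -> a = 0; heap: [0-6 ALLOC][7-37 FREE]
Op 2: b = malloc(7) -> b = 7; heap: [0-6 ALLOC][7-13 ALLOC][14-37 FREE]
Op 3: a = realloc(a, 14) -> a = 14; heap: [0-6 FREE][7-13 ALLOC][14-27 ALLOC][28-37 FREE]
Op 4: a = realloc(a, 15) -> a = 14; heap: [0-6 FREE][7-13 ALLOC][14-28 ALLOC][29-37 FREE]
Free blocks: [7 9] total_free=16 largest=9 -> 100*(16-9)/16 = 700/16 = 43.75 -> rounds to 44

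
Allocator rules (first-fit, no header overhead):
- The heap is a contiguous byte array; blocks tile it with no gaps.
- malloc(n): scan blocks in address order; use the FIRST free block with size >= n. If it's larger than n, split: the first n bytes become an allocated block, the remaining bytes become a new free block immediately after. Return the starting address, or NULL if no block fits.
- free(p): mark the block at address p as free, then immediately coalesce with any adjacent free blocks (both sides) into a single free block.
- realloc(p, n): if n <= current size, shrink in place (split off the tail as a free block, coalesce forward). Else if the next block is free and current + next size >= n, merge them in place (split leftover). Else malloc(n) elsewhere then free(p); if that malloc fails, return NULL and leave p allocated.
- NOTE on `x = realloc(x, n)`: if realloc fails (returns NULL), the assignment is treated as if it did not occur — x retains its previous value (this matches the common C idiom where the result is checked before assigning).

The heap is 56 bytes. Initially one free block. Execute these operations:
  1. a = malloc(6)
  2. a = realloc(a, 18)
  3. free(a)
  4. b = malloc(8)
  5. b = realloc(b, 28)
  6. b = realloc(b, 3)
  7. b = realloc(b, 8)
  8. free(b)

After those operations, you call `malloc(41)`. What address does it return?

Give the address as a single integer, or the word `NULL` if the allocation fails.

Answer: 0

Derivation:
Op 1: a = malloc(6) -> a = 0; heap: [0-5 ALLOC][6-55 FREE]
Op 2: a = realloc(a, 18) -> a = 0; heap: [0-17 ALLOC][18-55 FREE]
Op 3: free(a) -> (freed a); heap: [0-55 FREE]
Op 4: b = malloc(8) -> b = 0; heap: [0-7 ALLOC][8-55 FREE]
Op 5: b = realloc(b, 28) -> b = 0; heap: [0-27 ALLOC][28-55 FREE]
Op 6: b = realloc(b, 3) -> b = 0; heap: [0-2 ALLOC][3-55 FREE]
Op 7: b = realloc(b, 8) -> b = 0; heap: [0-7 ALLOC][8-55 FREE]
Op 8: free(b) -> (freed b); heap: [0-55 FREE]
malloc(41): first-fit scan over [0-55 FREE] -> 0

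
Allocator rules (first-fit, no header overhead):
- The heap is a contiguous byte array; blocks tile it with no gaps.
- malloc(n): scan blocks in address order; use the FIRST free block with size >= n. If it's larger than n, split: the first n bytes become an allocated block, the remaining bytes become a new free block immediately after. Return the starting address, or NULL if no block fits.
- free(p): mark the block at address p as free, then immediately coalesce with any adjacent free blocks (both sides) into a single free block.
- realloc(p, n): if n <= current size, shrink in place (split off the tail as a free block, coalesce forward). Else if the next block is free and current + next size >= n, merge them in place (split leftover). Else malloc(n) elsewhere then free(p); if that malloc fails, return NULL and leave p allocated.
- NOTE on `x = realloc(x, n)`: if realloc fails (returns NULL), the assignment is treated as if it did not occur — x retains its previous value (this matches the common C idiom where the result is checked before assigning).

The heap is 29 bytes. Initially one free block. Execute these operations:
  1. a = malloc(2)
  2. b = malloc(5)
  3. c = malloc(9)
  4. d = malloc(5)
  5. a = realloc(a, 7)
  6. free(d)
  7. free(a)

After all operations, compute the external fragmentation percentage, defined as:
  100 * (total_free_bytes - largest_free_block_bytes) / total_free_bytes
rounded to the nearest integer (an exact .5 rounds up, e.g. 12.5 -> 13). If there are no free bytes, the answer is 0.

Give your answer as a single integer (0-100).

Answer: 13

Derivation:
Op 1: a = malloc(2) -> a = 0; heap: [0-1 ALLOC][2-28 FREE]
Op 2: b = malloc(5) -> b = 2; heap: [0-1 ALLOC][2-6 ALLOC][7-28 FREE]
Op 3: c = malloc(9) -> c = 7; heap: [0-1 ALLOC][2-6 ALLOC][7-15 ALLOC][16-28 FREE]
Op 4: d = malloc(5) -> d = 16; heap: [0-1 ALLOC][2-6 ALLOC][7-15 ALLOC][16-20 ALLOC][21-28 FREE]
Op 5: a = realloc(a, 7) -> a = 21; heap: [0-1 FREE][2-6 ALLOC][7-15 ALLOC][16-20 ALLOC][21-27 ALLOC][28-28 FREE]
Op 6: free(d) -> (freed d); heap: [0-1 FREE][2-6 ALLOC][7-15 ALLOC][16-20 FREE][21-27 ALLOC][28-28 FREE]
Op 7: free(a) -> (freed a); heap: [0-1 FREE][2-6 ALLOC][7-15 ALLOC][16-28 FREE]
Free blocks: [2 13] total_free=15 largest=13 -> 100*(15-13)/15 = 200/15 ≈ 13.333 -> rounds to 13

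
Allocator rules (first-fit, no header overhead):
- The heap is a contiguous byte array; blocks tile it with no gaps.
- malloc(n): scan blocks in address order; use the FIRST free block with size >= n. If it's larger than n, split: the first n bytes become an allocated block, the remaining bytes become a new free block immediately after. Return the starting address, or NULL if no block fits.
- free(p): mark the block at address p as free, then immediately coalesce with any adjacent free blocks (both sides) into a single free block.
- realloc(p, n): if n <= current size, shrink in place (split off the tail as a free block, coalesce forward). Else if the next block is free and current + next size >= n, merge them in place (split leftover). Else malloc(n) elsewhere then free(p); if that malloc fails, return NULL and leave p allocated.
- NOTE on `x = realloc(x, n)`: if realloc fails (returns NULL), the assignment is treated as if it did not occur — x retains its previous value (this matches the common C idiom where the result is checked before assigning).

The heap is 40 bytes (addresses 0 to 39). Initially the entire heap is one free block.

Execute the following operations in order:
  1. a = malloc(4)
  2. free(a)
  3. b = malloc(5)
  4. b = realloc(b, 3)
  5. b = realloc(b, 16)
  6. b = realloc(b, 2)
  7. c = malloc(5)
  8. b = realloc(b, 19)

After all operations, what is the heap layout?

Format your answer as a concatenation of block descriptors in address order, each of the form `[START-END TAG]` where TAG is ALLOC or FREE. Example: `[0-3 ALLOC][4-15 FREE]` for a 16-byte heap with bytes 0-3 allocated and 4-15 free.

Op 1: a = malloc(4) -> a = 0; heap: [0-3 ALLOC][4-39 FREE]
Op 2: free(a) -> (freed a); heap: [0-39 FREE]
Op 3: b = malloc(5) -> b = 0; heap: [0-4 ALLOC][5-39 FREE]
Op 4: b = realloc(b, 3) -> b = 0; heap: [0-2 ALLOC][3-39 FREE]
Op 5: b = realloc(b, 16) -> b = 0; heap: [0-15 ALLOC][16-39 FREE]
Op 6: b = realloc(b, 2) -> b = 0; heap: [0-1 ALLOC][2-39 FREE]
Op 7: c = malloc(5) -> c = 2; heap: [0-1 ALLOC][2-6 ALLOC][7-39 FREE]
Op 8: b = realloc(b, 19) -> b = 7; heap: [0-1 FREE][2-6 ALLOC][7-25 ALLOC][26-39 FREE]

Answer: [0-1 FREE][2-6 ALLOC][7-25 ALLOC][26-39 FREE]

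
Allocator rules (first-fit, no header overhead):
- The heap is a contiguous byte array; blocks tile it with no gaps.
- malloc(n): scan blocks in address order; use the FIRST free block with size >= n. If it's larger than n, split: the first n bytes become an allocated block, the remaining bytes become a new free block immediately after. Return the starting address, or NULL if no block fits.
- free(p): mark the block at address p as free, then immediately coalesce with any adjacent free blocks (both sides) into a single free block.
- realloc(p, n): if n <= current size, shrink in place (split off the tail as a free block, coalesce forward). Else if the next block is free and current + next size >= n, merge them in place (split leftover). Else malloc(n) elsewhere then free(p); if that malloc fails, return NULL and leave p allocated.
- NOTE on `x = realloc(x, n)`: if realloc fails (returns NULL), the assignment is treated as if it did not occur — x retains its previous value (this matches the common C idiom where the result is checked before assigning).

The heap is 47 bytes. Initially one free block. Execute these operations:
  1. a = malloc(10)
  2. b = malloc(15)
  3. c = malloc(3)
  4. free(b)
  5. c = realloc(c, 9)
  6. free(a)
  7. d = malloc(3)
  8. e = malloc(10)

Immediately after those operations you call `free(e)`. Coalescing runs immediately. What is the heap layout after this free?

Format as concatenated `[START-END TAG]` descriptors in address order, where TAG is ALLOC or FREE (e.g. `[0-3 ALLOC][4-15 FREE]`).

Answer: [0-2 ALLOC][3-24 FREE][25-33 ALLOC][34-46 FREE]

Derivation:
Op 1: a = malloc(10) -> a = 0; heap: [0-9 ALLOC][10-46 FREE]
Op 2: b = malloc(15) -> b = 10; heap: [0-9 ALLOC][10-24 ALLOC][25-46 FREE]
Op 3: c = malloc(3) -> c = 25; heap: [0-9 ALLOC][10-24 ALLOC][25-27 ALLOC][28-46 FREE]
Op 4: free(b) -> (freed b); heap: [0-9 ALLOC][10-24 FREE][25-27 ALLOC][28-46 FREE]
Op 5: c = realloc(c, 9) -> c = 25; heap: [0-9 ALLOC][10-24 FREE][25-33 ALLOC][34-46 FREE]
Op 6: free(a) -> (freed a); heap: [0-24 FREE][25-33 ALLOC][34-46 FREE]
Op 7: d = malloc(3) -> d = 0; heap: [0-2 ALLOC][3-24 FREE][25-33 ALLOC][34-46 FREE]
Op 8: e = malloc(10) -> e = 3; heap: [0-2 ALLOC][3-12 ALLOC][13-24 FREE][25-33 ALLOC][34-46 FREE]
free(e): e = 3 -> block [3-12 ALLOC]; mark free, coalesce with adjacent free neighbors -> [0-2 ALLOC][3-24 FREE][25-33 ALLOC][34-46 FREE]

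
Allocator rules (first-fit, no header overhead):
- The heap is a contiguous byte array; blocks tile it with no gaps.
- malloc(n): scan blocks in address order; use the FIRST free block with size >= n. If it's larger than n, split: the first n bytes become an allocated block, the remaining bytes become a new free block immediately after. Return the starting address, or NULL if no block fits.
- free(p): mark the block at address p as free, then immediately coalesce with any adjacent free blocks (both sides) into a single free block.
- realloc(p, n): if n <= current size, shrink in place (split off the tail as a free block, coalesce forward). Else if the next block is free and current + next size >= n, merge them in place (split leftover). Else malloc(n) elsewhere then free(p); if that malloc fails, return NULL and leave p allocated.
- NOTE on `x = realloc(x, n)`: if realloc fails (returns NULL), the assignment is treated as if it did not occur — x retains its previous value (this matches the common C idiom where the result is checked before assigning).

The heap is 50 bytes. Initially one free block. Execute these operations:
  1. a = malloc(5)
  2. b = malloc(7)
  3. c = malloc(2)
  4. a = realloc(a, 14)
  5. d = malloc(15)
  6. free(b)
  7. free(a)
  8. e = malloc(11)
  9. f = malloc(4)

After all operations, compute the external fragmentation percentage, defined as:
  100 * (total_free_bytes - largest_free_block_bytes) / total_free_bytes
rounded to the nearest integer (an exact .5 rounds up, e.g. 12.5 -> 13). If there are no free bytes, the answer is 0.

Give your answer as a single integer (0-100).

Op 1: a = malloc(5) -> a = 0; heap: [0-4 ALLOC][5-49 FREE]
Op 2: b = malloc(7) -> b = 5; heap: [0-4 ALLOC][5-11 ALLOC][12-49 FREE]
Op 3: c = malloc(2) -> c = 12; heap: [0-4 ALLOC][5-11 ALLOC][12-13 ALLOC][14-49 FREE]
Op 4: a = realloc(a, 14) -> a = 14; heap: [0-4 FREE][5-11 ALLOC][12-13 ALLOC][14-27 ALLOC][28-49 FREE]
Op 5: d = malloc(15) -> d = 28; heap: [0-4 FREE][5-11 ALLOC][12-13 ALLOC][14-27 ALLOC][28-42 ALLOC][43-49 FREE]
Op 6: free(b) -> (freed b); heap: [0-11 FREE][12-13 ALLOC][14-27 ALLOC][28-42 ALLOC][43-49 FREE]
Op 7: free(a) -> (freed a); heap: [0-11 FREE][12-13 ALLOC][14-27 FREE][28-42 ALLOC][43-49 FREE]
Op 8: e = malloc(11) -> e = 0; heap: [0-10 ALLOC][11-11 FREE][12-13 ALLOC][14-27 FREE][28-42 ALLOC][43-49 FREE]
Op 9: f = malloc(4) -> f = 14; heap: [0-10 ALLOC][11-11 FREE][12-13 ALLOC][14-17 ALLOC][18-27 FREE][28-42 ALLOC][43-49 FREE]
Free blocks: [1 10 7] total_free=18 largest=10 -> 100*(18-10)/18 = 800/18 ≈ 44.444 -> rounds to 44

Answer: 44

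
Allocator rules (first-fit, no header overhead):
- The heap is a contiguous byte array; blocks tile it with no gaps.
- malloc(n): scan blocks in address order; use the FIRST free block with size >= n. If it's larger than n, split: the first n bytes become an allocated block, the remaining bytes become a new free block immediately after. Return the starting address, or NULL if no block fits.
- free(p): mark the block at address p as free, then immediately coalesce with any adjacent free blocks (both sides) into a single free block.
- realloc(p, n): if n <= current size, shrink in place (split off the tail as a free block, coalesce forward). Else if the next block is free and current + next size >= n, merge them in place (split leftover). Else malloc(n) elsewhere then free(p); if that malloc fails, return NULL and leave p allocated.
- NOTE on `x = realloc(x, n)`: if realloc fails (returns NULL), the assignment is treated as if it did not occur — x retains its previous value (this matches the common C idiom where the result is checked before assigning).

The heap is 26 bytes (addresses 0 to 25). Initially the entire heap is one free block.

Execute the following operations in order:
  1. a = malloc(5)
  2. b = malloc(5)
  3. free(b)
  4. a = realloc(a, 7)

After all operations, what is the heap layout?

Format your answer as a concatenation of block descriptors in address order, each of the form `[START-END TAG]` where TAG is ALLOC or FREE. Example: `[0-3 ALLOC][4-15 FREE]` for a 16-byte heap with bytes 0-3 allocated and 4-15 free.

Op 1: a = malloc(5) -> a = 0; heap: [0-4 ALLOC][5-25 FREE]
Op 2: b = malloc(5) -> b = 5; heap: [0-4 ALLOC][5-9 ALLOC][10-25 FREE]
Op 3: free(b) -> (freed b); heap: [0-4 ALLOC][5-25 FREE]
Op 4: a = realloc(a, 7) -> a = 0; heap: [0-6 ALLOC][7-25 FREE]

Answer: [0-6 ALLOC][7-25 FREE]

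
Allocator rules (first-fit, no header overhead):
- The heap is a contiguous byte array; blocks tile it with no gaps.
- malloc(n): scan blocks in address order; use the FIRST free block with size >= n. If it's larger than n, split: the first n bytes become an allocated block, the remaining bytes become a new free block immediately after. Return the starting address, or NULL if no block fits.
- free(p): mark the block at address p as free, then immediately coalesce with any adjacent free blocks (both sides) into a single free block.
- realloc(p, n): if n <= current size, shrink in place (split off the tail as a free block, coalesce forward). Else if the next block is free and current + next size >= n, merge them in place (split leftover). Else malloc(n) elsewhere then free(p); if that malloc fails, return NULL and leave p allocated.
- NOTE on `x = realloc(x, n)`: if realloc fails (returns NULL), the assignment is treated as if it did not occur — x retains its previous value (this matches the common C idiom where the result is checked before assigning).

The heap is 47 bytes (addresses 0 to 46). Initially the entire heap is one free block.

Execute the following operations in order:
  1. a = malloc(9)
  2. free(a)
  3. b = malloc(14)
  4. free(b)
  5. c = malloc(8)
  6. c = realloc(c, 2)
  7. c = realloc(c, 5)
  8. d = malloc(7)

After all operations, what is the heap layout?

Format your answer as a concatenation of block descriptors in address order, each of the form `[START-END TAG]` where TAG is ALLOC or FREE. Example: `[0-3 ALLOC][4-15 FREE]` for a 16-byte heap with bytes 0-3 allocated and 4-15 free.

Op 1: a = malloc(9) -> a = 0; heap: [0-8 ALLOC][9-46 FREE]
Op 2: free(a) -> (freed a); heap: [0-46 FREE]
Op 3: b = malloc(14) -> b = 0; heap: [0-13 ALLOC][14-46 FREE]
Op 4: free(b) -> (freed b); heap: [0-46 FREE]
Op 5: c = malloc(8) -> c = 0; heap: [0-7 ALLOC][8-46 FREE]
Op 6: c = realloc(c, 2) -> c = 0; heap: [0-1 ALLOC][2-46 FREE]
Op 7: c = realloc(c, 5) -> c = 0; heap: [0-4 ALLOC][5-46 FREE]
Op 8: d = malloc(7) -> d = 5; heap: [0-4 ALLOC][5-11 ALLOC][12-46 FREE]

Answer: [0-4 ALLOC][5-11 ALLOC][12-46 FREE]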